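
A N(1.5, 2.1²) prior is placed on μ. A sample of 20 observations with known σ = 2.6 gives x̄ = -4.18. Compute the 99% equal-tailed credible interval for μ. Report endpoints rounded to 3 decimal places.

[-5.219, -2.332]

Posterior precision = 1/2.1² + 20/2.6² = 0.2268 + 2.9586 = 3.1853, so posterior SD = 0.5603.
Posterior mean = (1.5/2.1² + 20·-4.18/2.6²) / 3.1853 = -3.7757.
Interval: -3.7757 ± 2.576 × 0.5603 → [-5.219, -2.332].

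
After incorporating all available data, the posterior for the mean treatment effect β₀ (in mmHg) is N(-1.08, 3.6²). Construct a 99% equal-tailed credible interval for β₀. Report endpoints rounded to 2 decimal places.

[-10.35, 8.19]

The posterior is symmetric, so the 99% equal-tailed interval is β₀ = -1.08 ± z·3.6 with z = 2.576.
Half-width: 2.576 × 3.6 = 9.27.
-1.08 − 9.27 = -10.35; -1.08 + 9.27 = 8.19.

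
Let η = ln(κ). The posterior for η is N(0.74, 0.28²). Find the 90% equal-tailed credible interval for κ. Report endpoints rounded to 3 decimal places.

[1.322, 3.322]

On the log scale the 90% interval is 0.74 ± 1.645 × 0.28 = [0.2794, 1.2006].
Exponentiate: [e^0.2794, e^1.2006] = [1.322, 3.322].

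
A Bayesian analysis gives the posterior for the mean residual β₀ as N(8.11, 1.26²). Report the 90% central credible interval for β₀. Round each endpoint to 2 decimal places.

The posterior is symmetric, so the 90% equal-tailed interval is β₀ = 8.11 ± z·1.26 with z = 1.645.
Half-width: 1.645 × 1.26 = 2.07.
8.11 − 2.07 = 6.04; 8.11 + 2.07 = 10.18.

[6.04, 10.18]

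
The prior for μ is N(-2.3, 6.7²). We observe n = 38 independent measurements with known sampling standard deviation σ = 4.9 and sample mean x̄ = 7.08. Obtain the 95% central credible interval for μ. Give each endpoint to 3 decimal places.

Posterior precision = 1/6.7² + 38/4.9² = 0.0223 + 1.5827 = 1.6050, so posterior SD = 0.7893.
Posterior mean = (-2.3/6.7² + 38·7.08/4.9²) / 1.6050 = 6.9498.
Interval: 6.9498 ± 1.960 × 0.7893 → [5.403, 8.497].

[5.403, 8.497]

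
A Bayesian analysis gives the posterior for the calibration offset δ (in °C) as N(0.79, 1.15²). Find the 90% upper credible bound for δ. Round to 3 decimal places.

2.264

Need U with P(δ ≤ U) = 0.90: U = 0.79 + z_{0.1}·1.15.
z = 1.282; U = 0.79 + 1.282 × 1.15 = 2.264.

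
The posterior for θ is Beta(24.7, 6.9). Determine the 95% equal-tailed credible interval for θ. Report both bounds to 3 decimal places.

Posterior: Beta(24.7, 6.9).
Equal-tailed 95% interval: the 0.025 and 0.975 quantiles of Beta(24.7, 6.9).
Posterior mean ≈ 0.782, SD ≈ 0.072; a Normal approximation gives roughly [0.640, 0.923].
Exact: F⁻¹(0.025) = 0.625; F⁻¹(0.975) = 0.905.

[0.625, 0.905]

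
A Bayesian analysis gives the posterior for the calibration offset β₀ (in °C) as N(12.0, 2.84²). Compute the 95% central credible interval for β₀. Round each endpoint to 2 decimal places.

[6.43, 17.57]

The posterior is symmetric, so the 95% equal-tailed interval is β₀ = 12.0 ± z·2.84 with z = 1.960.
Half-width: 1.960 × 2.84 = 5.57.
12.0 − 5.57 = 6.43; 12.0 + 5.57 = 17.57.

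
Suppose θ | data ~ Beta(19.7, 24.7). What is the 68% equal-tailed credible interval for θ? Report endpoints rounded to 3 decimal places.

[0.370, 0.518]

Posterior: Beta(19.7, 24.7).
Equal-tailed 68% interval: the 0.16 and 0.84 quantiles of Beta(19.7, 24.7).
Posterior mean ≈ 0.444, SD ≈ 0.074; a Normal approximation gives roughly [0.370, 0.517].
Exact: F⁻¹(0.16) = 0.370; F⁻¹(0.84) = 0.518.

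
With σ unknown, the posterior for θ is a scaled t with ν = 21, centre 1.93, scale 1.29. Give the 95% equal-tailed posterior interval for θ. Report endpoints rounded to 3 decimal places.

[-0.753, 4.613]

The t_21 distribution is symmetric; the 95% interval is 1.93 ± t·1.29 with t_{0.975,21} = 2.080.
Half-width: 2.080 × 1.29 = 2.683.
1.93 − 2.683 = -0.753; 1.93 + 2.683 = 4.613.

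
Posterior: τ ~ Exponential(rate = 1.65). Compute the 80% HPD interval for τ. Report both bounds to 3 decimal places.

The exponential density is strictly decreasing on [0, ∞), so the HPD interval is anchored at 0: [0, q] with P(τ ≤ q) = 0.80.
q = −ln(1 − 0.80) / 1.65 = 1.6094 / 1.65 = 0.975.

[0.000, 0.975]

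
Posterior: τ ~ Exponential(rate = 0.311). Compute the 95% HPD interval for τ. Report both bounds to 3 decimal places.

The exponential density is strictly decreasing on [0, ∞), so the HPD interval is anchored at 0: [0, q] with P(τ ≤ q) = 0.95.
q = −ln(1 − 0.95) / 0.311 = 2.9957 / 0.311 = 9.633.

[0.000, 9.633]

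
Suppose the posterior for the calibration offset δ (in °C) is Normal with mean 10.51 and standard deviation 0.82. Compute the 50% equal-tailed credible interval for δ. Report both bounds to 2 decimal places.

[9.96, 11.06]

The posterior is symmetric, so the 50% equal-tailed interval is δ = 10.51 ± z·0.82 with z = 0.674.
Half-width: 0.674 × 0.82 = 0.55.
10.51 − 0.55 = 9.96; 10.51 + 0.55 = 11.06.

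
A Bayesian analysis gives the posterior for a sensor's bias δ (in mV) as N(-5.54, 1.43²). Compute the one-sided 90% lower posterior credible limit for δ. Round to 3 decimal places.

Need L with P(δ ≥ L) = 0.90: L = -5.54 − z_{0.1}·1.43.
z = 1.282; L = -5.54 − 1.282 × 1.43 = -7.373.

-7.373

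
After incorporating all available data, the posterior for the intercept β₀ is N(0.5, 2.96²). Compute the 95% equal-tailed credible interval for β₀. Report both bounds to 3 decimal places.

The posterior is symmetric, so the 95% equal-tailed interval is β₀ = 0.5 ± z·2.96 with z = 1.960.
Half-width: 1.960 × 2.96 = 5.801.
0.5 − 5.801 = -5.301; 0.5 + 5.801 = 6.301.

[-5.301, 6.301]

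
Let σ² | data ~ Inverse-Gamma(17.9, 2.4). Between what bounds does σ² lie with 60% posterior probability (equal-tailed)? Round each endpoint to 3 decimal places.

[0.113, 0.168]

Inverse-Gamma(17.9, 2.4) quantiles: F⁻¹(0.2) and F⁻¹(0.8).
Equivalently, 1/σ² ~ Gamma(17.9, rate = 2.4); invert its 0.8 and 0.2 quantiles.
Posterior mean ≈ 0.142, SD ≈ 0.036; a Normal approximation gives roughly [0.112, 0.172].
Exact: lower = 0.113; upper = 0.168.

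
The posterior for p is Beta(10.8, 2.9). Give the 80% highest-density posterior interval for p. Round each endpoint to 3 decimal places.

The posterior is unimodal and skewed, so the HPD interval has equal density at both endpoints and is the shortest 80% interval.
Solving f(0.679) = f(0.940) with F(0.940) − F(0.679) = 0.80 gives [0.679, 0.940].
For comparison, the equal-tailed interval is [0.642, 0.915]; the HPD is narrower and shifted toward the mode.

[0.679, 0.940]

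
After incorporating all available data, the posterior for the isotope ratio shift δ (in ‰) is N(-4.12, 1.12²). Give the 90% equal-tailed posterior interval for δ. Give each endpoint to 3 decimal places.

[-5.962, -2.278]

The posterior is symmetric, so the 90% equal-tailed interval is δ = -4.12 ± z·1.12 with z = 1.645.
Half-width: 1.645 × 1.12 = 1.842.
-4.12 − 1.842 = -5.962; -4.12 + 1.842 = -2.278.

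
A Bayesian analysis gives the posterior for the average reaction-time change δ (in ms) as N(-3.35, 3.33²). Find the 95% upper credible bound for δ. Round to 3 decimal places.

2.127

Need U with P(δ ≤ U) = 0.95: U = -3.35 + z_{0.05}·3.33.
z = 1.645; U = -3.35 + 1.645 × 3.33 = 2.127.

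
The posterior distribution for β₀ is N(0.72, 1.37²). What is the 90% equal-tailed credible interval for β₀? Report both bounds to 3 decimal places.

[-1.533, 2.973]

The posterior is symmetric, so the 90% equal-tailed interval is β₀ = 0.72 ± z·1.37 with z = 1.645.
Half-width: 1.645 × 1.37 = 2.253.
0.72 − 2.253 = -1.533; 0.72 + 2.253 = 2.973.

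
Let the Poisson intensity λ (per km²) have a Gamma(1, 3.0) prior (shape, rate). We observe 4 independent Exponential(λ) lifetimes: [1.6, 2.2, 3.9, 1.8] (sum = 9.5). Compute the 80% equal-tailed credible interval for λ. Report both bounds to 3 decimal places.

Posterior: Gamma(1+4, 3.0+9.5) = Gamma(5, 12.5) (shape, rate).
Equal-tailed 80% interval: Gamma(5, 12.5) quantiles at 0.1 and 0.9.
Posterior mean ≈ 0.400, SD ≈ 0.179; a Normal approximation gives roughly [0.171, 0.629].
Exact: lower = 0.195; upper = 0.639.

[0.195, 0.639]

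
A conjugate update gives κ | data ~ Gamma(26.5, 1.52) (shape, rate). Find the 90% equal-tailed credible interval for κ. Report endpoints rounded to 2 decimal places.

[12.26, 23.35]

Posterior: Gamma(shape 26.5, rate 1.52).
Equal-tailed 90% interval: Gamma(26.5, 1.52) quantiles at 0.05 and 0.95.
Posterior mean ≈ 17.43, SD ≈ 3.39; a Normal approximation gives roughly [11.86, 23.00].
Exact: lower = 12.26; upper = 23.35.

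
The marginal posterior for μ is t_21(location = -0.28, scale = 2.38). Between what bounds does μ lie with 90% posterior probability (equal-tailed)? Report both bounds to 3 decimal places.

The t_21 distribution is symmetric; the 90% interval is -0.28 ± t·2.38 with t_{0.95,21} = 1.721.
Half-width: 1.721 × 2.38 = 4.095.
-0.28 − 4.095 = -4.375; -0.28 + 4.095 = 3.815.

[-4.375, 3.815]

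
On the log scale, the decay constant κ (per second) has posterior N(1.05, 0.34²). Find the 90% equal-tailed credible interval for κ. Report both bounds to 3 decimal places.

On the log scale the 90% interval is 1.05 ± 1.645 × 0.34 = [0.4907, 1.6093].
Exponentiate: [e^0.4907, e^1.6093] = [1.634, 4.999].

[1.634, 4.999]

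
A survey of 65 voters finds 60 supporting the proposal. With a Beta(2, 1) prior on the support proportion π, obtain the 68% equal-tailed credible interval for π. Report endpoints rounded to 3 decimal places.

[0.878, 0.945]

Posterior: Beta(2+60, 1+5) = Beta(62, 6).
Equal-tailed 68% interval: the 0.16 and 0.84 quantiles of Beta(62, 6).
Posterior mean ≈ 0.912, SD ≈ 0.034; a Normal approximation gives roughly [0.878, 0.946].
Exact: F⁻¹(0.16) = 0.878; F⁻¹(0.84) = 0.945.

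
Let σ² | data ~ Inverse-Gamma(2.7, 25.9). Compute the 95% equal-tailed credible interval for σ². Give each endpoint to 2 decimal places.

Inverse-Gamma(2.7, 25.9) quantiles: F⁻¹(0.025) and F⁻¹(0.975).
Equivalently, 1/σ² ~ Gamma(2.7, rate = 25.9); invert its 0.975 and 0.025 quantiles.
Posterior mean ≈ 15.24, SD ≈ 18.21; a Normal approximation gives roughly [-20.45, 50.93].
Exact: lower = 3.84; upper = 52.46.

[3.84, 52.46]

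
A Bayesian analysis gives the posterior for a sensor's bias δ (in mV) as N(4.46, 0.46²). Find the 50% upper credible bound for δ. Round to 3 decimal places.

4.460

Need U with P(δ ≤ U) = 0.50: U = 4.46 + z_{0.5}·0.46.
z = 0.000; U = 4.46 + 0.000 × 0.46 = 4.460.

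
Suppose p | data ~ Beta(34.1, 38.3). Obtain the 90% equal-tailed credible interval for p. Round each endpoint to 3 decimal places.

[0.376, 0.567]

Posterior: Beta(34.1, 38.3).
Equal-tailed 90% interval: the 0.05 and 0.95 quantiles of Beta(34.1, 38.3).
Posterior mean ≈ 0.471, SD ≈ 0.058; a Normal approximation gives roughly [0.375, 0.567].
Exact: F⁻¹(0.05) = 0.376; F⁻¹(0.95) = 0.567.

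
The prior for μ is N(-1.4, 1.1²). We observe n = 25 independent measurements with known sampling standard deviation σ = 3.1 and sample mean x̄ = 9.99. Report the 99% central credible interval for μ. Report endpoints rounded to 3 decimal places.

Posterior precision = 1/1.1² + 25/3.1² = 0.8264 + 2.6015 = 3.4279, so posterior SD = 0.5401.
Posterior mean = (-1.4/1.1² + 25·9.99/3.1²) / 3.4279 = 7.2439.
Interval: 7.2439 ± 2.576 × 0.5401 → [5.853, 8.635].

[5.853, 8.635]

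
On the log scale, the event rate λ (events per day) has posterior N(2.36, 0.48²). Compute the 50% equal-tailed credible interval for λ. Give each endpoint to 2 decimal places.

[7.66, 14.64]

On the log scale the 50% interval is 2.36 ± 0.674 × 0.48 = [2.0362, 2.6838].
Exponentiate: [e^2.0362, e^2.6838] = [7.66, 14.64].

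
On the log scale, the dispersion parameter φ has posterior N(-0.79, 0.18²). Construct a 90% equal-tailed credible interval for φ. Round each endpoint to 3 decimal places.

On the log scale the 90% interval is -0.79 ± 1.645 × 0.18 = [-1.0861, -0.4939].
Exponentiate: [e^-1.0861, e^-0.4939] = [0.338, 0.610].

[0.338, 0.610]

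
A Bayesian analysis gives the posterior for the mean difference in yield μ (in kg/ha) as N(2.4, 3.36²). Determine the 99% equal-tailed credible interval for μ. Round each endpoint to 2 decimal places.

The posterior is symmetric, so the 99% equal-tailed interval is μ = 2.4 ± z·3.36 with z = 2.576.
Half-width: 2.576 × 3.36 = 8.65.
2.4 − 8.65 = -6.25; 2.4 + 8.65 = 11.05.

[-6.25, 11.05]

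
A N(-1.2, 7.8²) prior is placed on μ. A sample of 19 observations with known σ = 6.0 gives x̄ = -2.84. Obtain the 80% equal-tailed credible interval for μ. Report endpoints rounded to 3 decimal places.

[-4.528, -1.053]

Posterior precision = 1/7.8² + 19/6.0² = 0.0164 + 0.5278 = 0.5442, so posterior SD = 1.3555.
Posterior mean = (-1.2/7.8² + 19·-2.84/6.0²) / 0.5442 = -2.7905.
Interval: -2.7905 ± 1.282 × 1.3555 → [-4.528, -1.053].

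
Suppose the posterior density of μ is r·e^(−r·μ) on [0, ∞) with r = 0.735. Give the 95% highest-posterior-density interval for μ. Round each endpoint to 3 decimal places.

[0.000, 4.076]

The exponential density is strictly decreasing on [0, ∞), so the HPD interval is anchored at 0: [0, q] with P(μ ≤ q) = 0.95.
q = −ln(1 − 0.95) / 0.735 = 2.9957 / 0.735 = 4.076.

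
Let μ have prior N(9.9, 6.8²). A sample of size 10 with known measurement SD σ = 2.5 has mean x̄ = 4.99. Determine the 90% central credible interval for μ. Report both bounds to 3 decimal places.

Posterior precision = 1/6.8² + 10/2.5² = 0.0216 + 1.6000 = 1.6216, so posterior SD = 0.7853.
Posterior mean = (9.9/6.8² + 10·4.99/2.5²) / 1.6216 = 5.0555.
Interval: 5.0555 ± 1.645 × 0.7853 → [3.764, 6.347].

[3.764, 6.347]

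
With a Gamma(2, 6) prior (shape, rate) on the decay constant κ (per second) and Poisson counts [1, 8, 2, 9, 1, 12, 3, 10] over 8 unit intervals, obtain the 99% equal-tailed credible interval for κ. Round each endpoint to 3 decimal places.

[2.288, 4.837]

Posterior: Gamma(2+46, 6+8) = Gamma(48, 14) (shape, rate).
Equal-tailed 99% interval: Gamma(48, 14) quantiles at 0.005 and 0.995.
Posterior mean ≈ 3.429, SD ≈ 0.495; a Normal approximation gives roughly [2.154, 4.703].
Exact: lower = 2.288; upper = 4.837.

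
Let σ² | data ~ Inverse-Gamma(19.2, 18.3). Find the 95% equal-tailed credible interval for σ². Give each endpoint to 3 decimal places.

[0.638, 1.578]

Inverse-Gamma(19.2, 18.3) quantiles: F⁻¹(0.025) and F⁻¹(0.975).
Equivalently, 1/σ² ~ Gamma(19.2, rate = 18.3); invert its 0.975 and 0.025 quantiles.
Posterior mean ≈ 1.005, SD ≈ 0.242; a Normal approximation gives roughly [0.530, 1.481].
Exact: lower = 0.638; upper = 1.578.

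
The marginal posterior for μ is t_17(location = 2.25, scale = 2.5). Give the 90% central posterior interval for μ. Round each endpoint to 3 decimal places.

[-2.099, 6.599]

The t_17 distribution is symmetric; the 90% interval is 2.25 ± t·2.5 with t_{0.95,17} = 1.740.
Half-width: 1.740 × 2.5 = 4.349.
2.25 − 4.349 = -2.099; 2.25 + 4.349 = 6.599.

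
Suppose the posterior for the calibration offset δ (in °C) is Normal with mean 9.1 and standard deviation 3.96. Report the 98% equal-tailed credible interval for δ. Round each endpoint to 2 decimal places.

The posterior is symmetric, so the 98% equal-tailed interval is δ = 9.1 ± z·3.96 with z = 2.326.
Half-width: 2.326 × 3.96 = 9.21.
9.1 − 9.21 = -0.11; 9.1 + 9.21 = 18.31.

[-0.11, 18.31]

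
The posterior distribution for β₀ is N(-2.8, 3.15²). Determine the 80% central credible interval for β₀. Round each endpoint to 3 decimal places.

[-6.837, 1.237]

The posterior is symmetric, so the 80% equal-tailed interval is β₀ = -2.8 ± z·3.15 with z = 1.282.
Half-width: 1.282 × 3.15 = 4.037.
-2.8 − 4.037 = -6.837; -2.8 + 4.037 = 1.237.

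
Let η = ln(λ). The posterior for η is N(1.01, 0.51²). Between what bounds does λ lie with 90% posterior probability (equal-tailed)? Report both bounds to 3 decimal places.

On the log scale the 90% interval is 1.01 ± 1.645 × 0.51 = [0.1711, 1.8489].
Exponentiate: [e^0.1711, e^1.8489] = [1.187, 6.353].

[1.187, 6.353]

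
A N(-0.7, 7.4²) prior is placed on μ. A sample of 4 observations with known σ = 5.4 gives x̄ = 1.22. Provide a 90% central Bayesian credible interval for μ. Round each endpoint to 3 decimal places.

[-3.178, 5.166]

Posterior precision = 1/7.4² + 4/5.4² = 0.0183 + 0.1372 = 0.1554, so posterior SD = 2.5364.
Posterior mean = (-0.7/7.4² + 4·1.22/5.4²) / 0.1554 = 0.9944.
Interval: 0.9944 ± 1.645 × 2.5364 → [-3.178, 5.166].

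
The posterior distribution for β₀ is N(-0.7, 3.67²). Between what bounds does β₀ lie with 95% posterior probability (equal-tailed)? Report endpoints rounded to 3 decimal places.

The posterior is symmetric, so the 95% equal-tailed interval is β₀ = -0.7 ± z·3.67 with z = 1.960.
Half-width: 1.960 × 3.67 = 7.193.
-0.7 − 7.193 = -7.893; -0.7 + 7.193 = 6.493.

[-7.893, 6.493]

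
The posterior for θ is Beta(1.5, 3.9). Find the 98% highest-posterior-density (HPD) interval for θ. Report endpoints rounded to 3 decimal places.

[0.001, 0.698]

The posterior is unimodal and skewed, so the HPD interval has equal density at both endpoints and is the shortest 98% interval.
Solving f(0.001) = f(0.698) with F(0.698) − F(0.001) = 0.98 gives [0.001, 0.698].
For comparison, the equal-tailed interval is [0.014, 0.748]; the HPD is narrower and shifted toward the mode.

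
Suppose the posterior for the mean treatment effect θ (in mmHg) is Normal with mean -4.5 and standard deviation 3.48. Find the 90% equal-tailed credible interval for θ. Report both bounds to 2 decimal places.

The posterior is symmetric, so the 90% equal-tailed interval is θ = -4.5 ± z·3.48 with z = 1.645.
Half-width: 1.645 × 3.48 = 5.72.
-4.5 − 5.72 = -10.22; -4.5 + 5.72 = 1.22.

[-10.22, 1.22]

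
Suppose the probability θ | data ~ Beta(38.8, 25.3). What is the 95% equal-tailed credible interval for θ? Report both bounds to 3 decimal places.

[0.484, 0.720]

Posterior: Beta(38.8, 25.3).
Equal-tailed 95% interval: the 0.025 and 0.975 quantiles of Beta(38.8, 25.3).
Posterior mean ≈ 0.605, SD ≈ 0.061; a Normal approximation gives roughly [0.487, 0.724].
Exact: F⁻¹(0.025) = 0.484; F⁻¹(0.975) = 0.720.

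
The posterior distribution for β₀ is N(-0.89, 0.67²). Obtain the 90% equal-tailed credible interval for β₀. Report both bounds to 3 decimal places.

The posterior is symmetric, so the 90% equal-tailed interval is β₀ = -0.89 ± z·0.67 with z = 1.645.
Half-width: 1.645 × 0.67 = 1.102.
-0.89 − 1.102 = -1.992; -0.89 + 1.102 = 0.212.

[-1.992, 0.212]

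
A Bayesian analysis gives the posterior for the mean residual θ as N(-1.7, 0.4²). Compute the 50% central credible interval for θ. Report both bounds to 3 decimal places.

The posterior is symmetric, so the 50% equal-tailed interval is θ = -1.7 ± z·0.4 with z = 0.674.
Half-width: 0.674 × 0.4 = 0.270.
-1.7 − 0.270 = -1.970; -1.7 + 0.270 = -1.430.

[-1.970, -1.430]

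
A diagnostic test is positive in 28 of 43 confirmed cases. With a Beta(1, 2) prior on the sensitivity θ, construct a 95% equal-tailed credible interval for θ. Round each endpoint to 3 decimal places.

[0.488, 0.762]

Posterior: Beta(1+28, 2+15) = Beta(29, 17).
Equal-tailed 95% interval: the 0.025 and 0.975 quantiles of Beta(29, 17).
Posterior mean ≈ 0.630, SD ≈ 0.070; a Normal approximation gives roughly [0.492, 0.768].
Exact: F⁻¹(0.025) = 0.488; F⁻¹(0.975) = 0.762.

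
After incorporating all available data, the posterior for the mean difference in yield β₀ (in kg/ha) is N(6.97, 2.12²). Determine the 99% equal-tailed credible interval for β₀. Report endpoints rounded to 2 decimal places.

[1.51, 12.43]

The posterior is symmetric, so the 99% equal-tailed interval is β₀ = 6.97 ± z·2.12 with z = 2.576.
Half-width: 2.576 × 2.12 = 5.46.
6.97 − 5.46 = 1.51; 6.97 + 5.46 = 12.43.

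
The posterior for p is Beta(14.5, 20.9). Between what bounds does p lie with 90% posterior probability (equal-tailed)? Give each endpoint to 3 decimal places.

[0.278, 0.547]

Posterior: Beta(14.5, 20.9).
Equal-tailed 90% interval: the 0.05 and 0.95 quantiles of Beta(14.5, 20.9).
Posterior mean ≈ 0.410, SD ≈ 0.082; a Normal approximation gives roughly [0.276, 0.544].
Exact: F⁻¹(0.05) = 0.278; F⁻¹(0.95) = 0.547.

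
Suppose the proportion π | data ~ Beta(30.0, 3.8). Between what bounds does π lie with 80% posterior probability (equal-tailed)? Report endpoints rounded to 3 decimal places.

[0.815, 0.950]

Posterior: Beta(30.0, 3.8).
Equal-tailed 80% interval: the 0.1 and 0.9 quantiles of Beta(30.0, 3.8).
Posterior mean ≈ 0.888, SD ≈ 0.054; a Normal approximation gives roughly [0.819, 0.956].
Exact: F⁻¹(0.1) = 0.815; F⁻¹(0.9) = 0.950.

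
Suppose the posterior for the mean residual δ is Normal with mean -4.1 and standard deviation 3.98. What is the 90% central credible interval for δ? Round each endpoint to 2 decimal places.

[-10.65, 2.45]

The posterior is symmetric, so the 90% equal-tailed interval is δ = -4.1 ± z·3.98 with z = 1.645.
Half-width: 1.645 × 3.98 = 6.55.
-4.1 − 6.55 = -10.65; -4.1 + 6.55 = 2.45.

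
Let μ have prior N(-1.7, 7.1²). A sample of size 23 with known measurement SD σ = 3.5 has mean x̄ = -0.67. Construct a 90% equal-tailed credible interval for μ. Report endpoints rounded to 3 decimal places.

Posterior precision = 1/7.1² + 23/3.5² = 0.0198 + 1.8776 = 1.8974, so posterior SD = 0.7260.
Posterior mean = (-1.7/7.1² + 23·-0.67/3.5²) / 1.8974 = -0.6808.
Interval: -0.6808 ± 1.645 × 0.7260 → [-1.875, 0.513].

[-1.875, 0.513]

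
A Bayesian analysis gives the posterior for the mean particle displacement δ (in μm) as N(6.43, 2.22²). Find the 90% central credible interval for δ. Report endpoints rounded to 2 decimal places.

[2.78, 10.08]

The posterior is symmetric, so the 90% equal-tailed interval is δ = 6.43 ± z·2.22 with z = 1.645.
Half-width: 1.645 × 2.22 = 3.65.
6.43 − 3.65 = 2.78; 6.43 + 3.65 = 10.08.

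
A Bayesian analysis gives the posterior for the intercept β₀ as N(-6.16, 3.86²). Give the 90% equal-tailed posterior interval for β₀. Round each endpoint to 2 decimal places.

The posterior is symmetric, so the 90% equal-tailed interval is β₀ = -6.16 ± z·3.86 with z = 1.645.
Half-width: 1.645 × 3.86 = 6.35.
-6.16 − 6.35 = -12.51; -6.16 + 6.35 = 0.19.

[-12.51, 0.19]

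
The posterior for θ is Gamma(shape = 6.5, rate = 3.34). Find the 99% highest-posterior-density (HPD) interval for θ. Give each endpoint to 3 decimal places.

The posterior is unimodal and skewed, so the HPD interval has equal density at both endpoints and is the shortest 99% interval.
Solving f(0.420) = f(4.218) with F(4.218) − F(0.420) = 0.99 gives [0.420, 4.218].
For comparison, the equal-tailed interval is [0.534, 4.464]; the HPD is narrower and shifted toward the mode.

[0.420, 4.218]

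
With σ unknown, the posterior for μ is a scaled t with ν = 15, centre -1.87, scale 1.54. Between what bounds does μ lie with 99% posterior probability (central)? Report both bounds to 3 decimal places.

The t_15 distribution is symmetric; the 99% interval is -1.87 ± t·1.54 with t_{0.995,15} = 2.947.
Half-width: 2.947 × 1.54 = 4.538.
-1.87 − 4.538 = -6.408; -1.87 + 4.538 = 2.668.

[-6.408, 2.668]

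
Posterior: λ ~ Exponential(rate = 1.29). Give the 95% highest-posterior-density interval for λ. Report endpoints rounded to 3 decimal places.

The exponential density is strictly decreasing on [0, ∞), so the HPD interval is anchored at 0: [0, q] with P(λ ≤ q) = 0.95.
q = −ln(1 − 0.95) / 1.29 = 2.9957 / 1.29 = 2.322.

[0.000, 2.322]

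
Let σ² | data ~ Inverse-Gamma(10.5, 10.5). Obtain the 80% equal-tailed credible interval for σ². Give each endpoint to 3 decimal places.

[0.709, 1.586]

Inverse-Gamma(10.5, 10.5) quantiles: F⁻¹(0.1) and F⁻¹(0.9).
Equivalently, 1/σ² ~ Gamma(10.5, rate = 10.5); invert its 0.9 and 0.1 quantiles.
Posterior mean ≈ 1.105, SD ≈ 0.379; a Normal approximation gives roughly [0.619, 1.591].
Exact: lower = 0.709; upper = 1.586.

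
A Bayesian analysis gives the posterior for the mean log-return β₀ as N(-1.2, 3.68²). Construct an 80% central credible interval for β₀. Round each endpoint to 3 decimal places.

The posterior is symmetric, so the 80% equal-tailed interval is β₀ = -1.2 ± z·3.68 with z = 1.282.
Half-width: 1.282 × 3.68 = 4.716.
-1.2 − 4.716 = -5.916; -1.2 + 4.716 = 3.516.

[-5.916, 3.516]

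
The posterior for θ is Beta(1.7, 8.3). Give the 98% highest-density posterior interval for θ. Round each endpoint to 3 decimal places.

[0.001, 0.459]

The posterior is unimodal and skewed, so the HPD interval has equal density at both endpoints and is the shortest 98% interval.
Solving f(0.001) = f(0.459) with F(0.459) − F(0.001) = 0.98 gives [0.001, 0.459].
For comparison, the equal-tailed interval is [0.010, 0.505]; the HPD is narrower and shifted toward the mode.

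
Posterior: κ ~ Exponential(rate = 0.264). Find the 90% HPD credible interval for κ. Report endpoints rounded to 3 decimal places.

[0.000, 8.722]

The exponential density is strictly decreasing on [0, ∞), so the HPD interval is anchored at 0: [0, q] with P(κ ≤ q) = 0.90.
q = −ln(1 − 0.90) / 0.264 = 2.3026 / 0.264 = 8.722.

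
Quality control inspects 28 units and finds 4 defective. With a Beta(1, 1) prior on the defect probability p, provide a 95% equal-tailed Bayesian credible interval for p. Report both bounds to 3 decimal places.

Posterior: Beta(1+4, 1+24) = Beta(5, 25).
Equal-tailed 95% interval: the 0.025 and 0.975 quantiles of Beta(5, 25).
Posterior mean ≈ 0.167, SD ≈ 0.067; a Normal approximation gives roughly [0.035, 0.298].
Exact: F⁻¹(0.025) = 0.058; F⁻¹(0.975) = 0.317.

[0.058, 0.317]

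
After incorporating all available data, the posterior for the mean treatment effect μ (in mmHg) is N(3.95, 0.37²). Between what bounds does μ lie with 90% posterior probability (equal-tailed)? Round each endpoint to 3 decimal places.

[3.341, 4.559]

The posterior is symmetric, so the 90% equal-tailed interval is μ = 3.95 ± z·0.37 with z = 1.645.
Half-width: 1.645 × 0.37 = 0.609.
3.95 − 0.609 = 3.341; 3.95 + 0.609 = 4.559.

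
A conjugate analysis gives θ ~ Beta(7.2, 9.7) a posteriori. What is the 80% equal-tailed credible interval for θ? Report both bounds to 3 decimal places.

Posterior: Beta(7.2, 9.7).
Equal-tailed 80% interval: the 0.1 and 0.9 quantiles of Beta(7.2, 9.7).
Posterior mean ≈ 0.426, SD ≈ 0.117; a Normal approximation gives roughly [0.276, 0.576].
Exact: F⁻¹(0.1) = 0.276; F⁻¹(0.9) = 0.581.

[0.276, 0.581]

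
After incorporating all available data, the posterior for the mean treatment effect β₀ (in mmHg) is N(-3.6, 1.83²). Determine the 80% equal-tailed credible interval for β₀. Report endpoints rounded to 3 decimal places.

The posterior is symmetric, so the 80% equal-tailed interval is β₀ = -3.6 ± z·1.83 with z = 1.282.
Half-width: 1.282 × 1.83 = 2.345.
-3.6 − 2.345 = -5.945; -3.6 + 2.345 = -1.255.

[-5.945, -1.255]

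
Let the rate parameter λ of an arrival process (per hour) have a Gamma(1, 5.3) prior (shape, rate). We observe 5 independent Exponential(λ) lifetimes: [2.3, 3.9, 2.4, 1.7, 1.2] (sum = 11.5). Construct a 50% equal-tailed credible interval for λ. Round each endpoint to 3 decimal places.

Posterior: Gamma(1+5, 5.3+11.5) = Gamma(6, 16.8) (shape, rate).
Equal-tailed 50% interval: Gamma(6, 16.8) quantiles at 0.25 and 0.75.
Posterior mean ≈ 0.357, SD ≈ 0.146; a Normal approximation gives roughly [0.259, 0.455].
Exact: lower = 0.251; upper = 0.442.

[0.251, 0.442]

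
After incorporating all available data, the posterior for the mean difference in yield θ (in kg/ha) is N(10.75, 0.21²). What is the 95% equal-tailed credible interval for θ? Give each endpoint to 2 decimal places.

[10.34, 11.16]

The posterior is symmetric, so the 95% equal-tailed interval is θ = 10.75 ± z·0.21 with z = 1.960.
Half-width: 1.960 × 0.21 = 0.41.
10.75 − 0.41 = 10.34; 10.75 + 0.41 = 11.16.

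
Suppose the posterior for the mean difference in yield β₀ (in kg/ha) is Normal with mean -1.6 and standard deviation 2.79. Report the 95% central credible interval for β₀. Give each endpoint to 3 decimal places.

The posterior is symmetric, so the 95% equal-tailed interval is β₀ = -1.6 ± z·2.79 with z = 1.960.
Half-width: 1.960 × 2.79 = 5.468.
-1.6 − 5.468 = -7.068; -1.6 + 5.468 = 3.868.

[-7.068, 3.868]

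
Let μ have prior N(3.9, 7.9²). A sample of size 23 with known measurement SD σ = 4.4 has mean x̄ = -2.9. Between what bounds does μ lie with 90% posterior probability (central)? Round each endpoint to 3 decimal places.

Posterior precision = 1/7.9² + 23/4.4² = 0.0160 + 1.1880 = 1.2040, so posterior SD = 0.9113.
Posterior mean = (3.9/7.9² + 23·-2.9/4.4²) / 1.2040 = -2.8095.
Interval: -2.8095 ± 1.645 × 0.9113 → [-4.309, -1.310].

[-4.309, -1.310]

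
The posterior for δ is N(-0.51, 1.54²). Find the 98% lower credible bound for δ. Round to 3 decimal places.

-3.673

Need L with P(δ ≥ L) = 0.98: L = -0.51 − z_{0.02}·1.54.
z = 2.054; L = -0.51 − 2.054 × 1.54 = -3.673.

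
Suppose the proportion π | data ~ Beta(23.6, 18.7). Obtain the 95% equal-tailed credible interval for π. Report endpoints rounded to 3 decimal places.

Posterior: Beta(23.6, 18.7).
Equal-tailed 95% interval: the 0.025 and 0.975 quantiles of Beta(23.6, 18.7).
Posterior mean ≈ 0.558, SD ≈ 0.075; a Normal approximation gives roughly [0.410, 0.706].
Exact: F⁻¹(0.025) = 0.408; F⁻¹(0.975) = 0.702.

[0.408, 0.702]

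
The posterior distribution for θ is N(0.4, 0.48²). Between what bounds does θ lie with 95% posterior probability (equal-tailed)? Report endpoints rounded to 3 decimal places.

The posterior is symmetric, so the 95% equal-tailed interval is θ = 0.4 ± z·0.48 with z = 1.960.
Half-width: 1.960 × 0.48 = 0.941.
0.4 − 0.941 = -0.541; 0.4 + 0.941 = 1.341.

[-0.541, 1.341]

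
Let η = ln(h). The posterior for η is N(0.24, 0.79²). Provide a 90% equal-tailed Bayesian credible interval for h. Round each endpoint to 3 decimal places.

[0.347, 4.662]

On the log scale the 90% interval is 0.24 ± 1.645 × 0.79 = [-1.0594, 1.5394].
Exponentiate: [e^-1.0594, e^1.5394] = [0.347, 4.662].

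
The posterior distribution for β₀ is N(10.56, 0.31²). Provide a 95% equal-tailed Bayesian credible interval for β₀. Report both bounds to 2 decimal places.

[9.95, 11.17]

The posterior is symmetric, so the 95% equal-tailed interval is β₀ = 10.56 ± z·0.31 with z = 1.960.
Half-width: 1.960 × 0.31 = 0.61.
10.56 − 0.61 = 9.95; 10.56 + 0.61 = 11.17.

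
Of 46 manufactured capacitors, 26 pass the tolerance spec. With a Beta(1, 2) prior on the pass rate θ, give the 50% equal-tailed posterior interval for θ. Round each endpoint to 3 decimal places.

[0.503, 0.599]

Posterior: Beta(1+26, 2+20) = Beta(27, 22).
Equal-tailed 50% interval: the 0.25 and 0.75 quantiles of Beta(27, 22).
Posterior mean ≈ 0.551, SD ≈ 0.070; a Normal approximation gives roughly [0.504, 0.598].
Exact: F⁻¹(0.25) = 0.503; F⁻¹(0.75) = 0.599.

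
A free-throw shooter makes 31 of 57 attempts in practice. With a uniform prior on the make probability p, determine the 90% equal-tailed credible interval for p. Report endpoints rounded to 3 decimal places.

[0.436, 0.647]

Posterior: Beta(1+31, 1+26) = Beta(32, 27).
Equal-tailed 90% interval: the 0.05 and 0.95 quantiles of Beta(32, 27).
Posterior mean ≈ 0.542, SD ≈ 0.064; a Normal approximation gives roughly [0.437, 0.648].
Exact: F⁻¹(0.05) = 0.436; F⁻¹(0.95) = 0.647.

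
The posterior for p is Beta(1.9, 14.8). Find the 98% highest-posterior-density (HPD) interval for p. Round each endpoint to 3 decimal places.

[0.001, 0.311]

The posterior is unimodal and skewed, so the HPD interval has equal density at both endpoints and is the shortest 98% interval.
Solving f(0.001) = f(0.311) with F(0.311) − F(0.001) = 0.98 gives [0.001, 0.311].
For comparison, the equal-tailed interval is [0.008, 0.345]; the HPD is narrower and shifted toward the mode.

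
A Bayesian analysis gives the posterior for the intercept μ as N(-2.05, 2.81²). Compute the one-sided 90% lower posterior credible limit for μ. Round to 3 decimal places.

Need L with P(μ ≥ L) = 0.90: L = -2.05 − z_{0.1}·2.81.
z = 1.282; L = -2.05 − 1.282 × 2.81 = -5.651.

-5.651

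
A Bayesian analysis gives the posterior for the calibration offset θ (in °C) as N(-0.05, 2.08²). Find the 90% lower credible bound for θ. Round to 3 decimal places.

Need L with P(θ ≥ L) = 0.90: L = -0.05 − z_{0.1}·2.08.
z = 1.282; L = -0.05 − 1.282 × 2.08 = -2.716.

-2.716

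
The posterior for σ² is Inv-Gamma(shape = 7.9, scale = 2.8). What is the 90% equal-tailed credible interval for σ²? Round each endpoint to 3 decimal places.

Inverse-Gamma(7.9, 2.8) quantiles: F⁻¹(0.05) and F⁻¹(0.95).
Equivalently, 1/σ² ~ Gamma(7.9, rate = 2.8); invert its 0.95 and 0.05 quantiles.
Posterior mean ≈ 0.406, SD ≈ 0.167; a Normal approximation gives roughly [0.131, 0.681].
Exact: lower = 0.215; upper = 0.716.

[0.215, 0.716]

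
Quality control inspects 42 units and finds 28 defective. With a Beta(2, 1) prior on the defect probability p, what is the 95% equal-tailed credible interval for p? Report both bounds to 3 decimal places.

[0.524, 0.795]

Posterior: Beta(2+28, 1+14) = Beta(30, 15).
Equal-tailed 95% interval: the 0.025 and 0.975 quantiles of Beta(30, 15).
Posterior mean ≈ 0.667, SD ≈ 0.070; a Normal approximation gives roughly [0.530, 0.803].
Exact: F⁻¹(0.025) = 0.524; F⁻¹(0.975) = 0.795.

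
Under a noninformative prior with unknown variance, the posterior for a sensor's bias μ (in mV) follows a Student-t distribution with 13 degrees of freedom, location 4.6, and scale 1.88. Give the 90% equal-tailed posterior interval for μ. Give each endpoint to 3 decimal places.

The t_13 distribution is symmetric; the 90% interval is 4.6 ± t·1.88 with t_{0.95,13} = 1.771.
Half-width: 1.771 × 1.88 = 3.329.
4.6 − 3.329 = 1.271; 4.6 + 3.329 = 7.929.

[1.271, 7.929]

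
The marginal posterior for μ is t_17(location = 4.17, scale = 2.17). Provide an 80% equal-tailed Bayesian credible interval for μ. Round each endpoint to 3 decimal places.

[1.277, 7.063]

The t_17 distribution is symmetric; the 80% interval is 4.17 ± t·2.17 with t_{0.9,17} = 1.333.
Half-width: 1.333 × 2.17 = 2.893.
4.17 − 2.893 = 1.277; 4.17 + 2.893 = 7.063.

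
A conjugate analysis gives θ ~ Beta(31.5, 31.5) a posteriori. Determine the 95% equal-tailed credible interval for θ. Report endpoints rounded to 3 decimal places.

Posterior: Beta(31.5, 31.5).
Equal-tailed 95% interval: the 0.025 and 0.975 quantiles of Beta(31.5, 31.5).
Posterior mean ≈ 0.500, SD ≈ 0.062; a Normal approximation gives roughly [0.378, 0.622].
Exact: F⁻¹(0.025) = 0.378; F⁻¹(0.975) = 0.622.

[0.378, 0.622]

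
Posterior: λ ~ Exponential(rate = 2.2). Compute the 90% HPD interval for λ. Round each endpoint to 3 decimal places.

The exponential density is strictly decreasing on [0, ∞), so the HPD interval is anchored at 0: [0, q] with P(λ ≤ q) = 0.90.
q = −ln(1 − 0.90) / 2.2 = 2.3026 / 2.2 = 1.047.

[0.000, 1.047]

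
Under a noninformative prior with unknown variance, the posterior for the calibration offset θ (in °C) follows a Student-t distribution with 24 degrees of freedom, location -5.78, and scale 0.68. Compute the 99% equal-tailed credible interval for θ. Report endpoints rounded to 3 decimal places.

[-7.682, -3.878]

The t_24 distribution is symmetric; the 99% interval is -5.78 ± t·0.68 with t_{0.995,24} = 2.797.
Half-width: 2.797 × 0.68 = 1.902.
-5.78 − 1.902 = -7.682; -5.78 + 1.902 = -3.878.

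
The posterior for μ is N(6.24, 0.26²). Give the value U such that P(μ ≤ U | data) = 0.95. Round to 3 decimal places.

Need U with P(μ ≤ U) = 0.95: U = 6.24 + z_{0.05}·0.26.
z = 1.645; U = 6.24 + 1.645 × 0.26 = 6.668.

6.668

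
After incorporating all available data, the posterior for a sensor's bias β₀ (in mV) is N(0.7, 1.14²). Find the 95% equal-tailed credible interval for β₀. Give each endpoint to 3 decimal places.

The posterior is symmetric, so the 95% equal-tailed interval is β₀ = 0.7 ± z·1.14 with z = 1.960.
Half-width: 1.960 × 1.14 = 2.234.
0.7 − 2.234 = -1.534; 0.7 + 2.234 = 2.934.

[-1.534, 2.934]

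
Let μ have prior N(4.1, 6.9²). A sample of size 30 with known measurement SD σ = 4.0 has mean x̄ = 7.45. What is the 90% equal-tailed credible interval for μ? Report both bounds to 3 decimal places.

[6.218, 8.607]

Posterior precision = 1/6.9² + 30/4.0² = 0.0210 + 1.8750 = 1.8960, so posterior SD = 0.7262.
Posterior mean = (4.1/6.9² + 30·7.45/4.0²) / 1.8960 = 7.4129.
Interval: 7.4129 ± 1.645 × 0.7262 → [6.218, 8.607].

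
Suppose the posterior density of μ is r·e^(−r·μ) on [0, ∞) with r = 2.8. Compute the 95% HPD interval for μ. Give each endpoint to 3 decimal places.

The exponential density is strictly decreasing on [0, ∞), so the HPD interval is anchored at 0: [0, q] with P(μ ≤ q) = 0.95.
q = −ln(1 − 0.95) / 2.8 = 2.9957 / 2.8 = 1.070.

[0.000, 1.070]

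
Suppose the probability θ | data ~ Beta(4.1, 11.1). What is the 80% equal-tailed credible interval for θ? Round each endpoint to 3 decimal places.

Posterior: Beta(4.1, 11.1).
Equal-tailed 80% interval: the 0.1 and 0.9 quantiles of Beta(4.1, 11.1).
Posterior mean ≈ 0.270, SD ≈ 0.110; a Normal approximation gives roughly [0.128, 0.411].
Exact: F⁻¹(0.1) = 0.134; F⁻¹(0.9) = 0.420.

[0.134, 0.420]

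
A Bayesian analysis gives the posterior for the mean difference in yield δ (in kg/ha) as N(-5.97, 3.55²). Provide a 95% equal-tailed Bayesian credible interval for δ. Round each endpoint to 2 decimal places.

The posterior is symmetric, so the 95% equal-tailed interval is δ = -5.97 ± z·3.55 with z = 1.960.
Half-width: 1.960 × 3.55 = 6.96.
-5.97 − 6.96 = -12.93; -5.97 + 6.96 = 0.99.

[-12.93, 0.99]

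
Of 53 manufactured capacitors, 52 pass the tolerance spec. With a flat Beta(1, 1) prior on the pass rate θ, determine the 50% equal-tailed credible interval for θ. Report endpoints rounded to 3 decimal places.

[0.951, 0.982]

Posterior: Beta(1+52, 1+1) = Beta(53, 2).
Equal-tailed 50% interval: the 0.25 and 0.75 quantiles of Beta(53, 2).
Posterior mean ≈ 0.964, SD ≈ 0.025; a Normal approximation gives roughly [0.947, 0.981].
Exact: F⁻¹(0.25) = 0.951; F⁻¹(0.75) = 0.982.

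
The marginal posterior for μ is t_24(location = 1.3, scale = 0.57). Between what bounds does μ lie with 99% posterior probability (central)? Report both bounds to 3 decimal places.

The t_24 distribution is symmetric; the 99% interval is 1.3 ± t·0.57 with t_{0.995,24} = 2.797.
Half-width: 2.797 × 0.57 = 1.594.
1.3 − 1.594 = -0.294; 1.3 + 1.594 = 2.894.

[-0.294, 2.894]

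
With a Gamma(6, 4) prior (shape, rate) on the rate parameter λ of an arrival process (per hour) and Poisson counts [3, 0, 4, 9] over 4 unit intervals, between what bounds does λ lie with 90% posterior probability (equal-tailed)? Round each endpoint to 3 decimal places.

Posterior: Gamma(6+16, 4+4) = Gamma(22, 8) (shape, rate).
Equal-tailed 90% interval: Gamma(22, 8) quantiles at 0.05 and 0.95.
Posterior mean ≈ 2.750, SD ≈ 0.586; a Normal approximation gives roughly [1.786, 3.714].
Exact: lower = 1.862; upper = 3.780.

[1.862, 3.780]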